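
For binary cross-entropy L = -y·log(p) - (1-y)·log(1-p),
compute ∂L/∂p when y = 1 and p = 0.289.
∂L/∂p = -3.46

∂L/∂p = -y/p + (1-y)/(1-p) = -1/0.289 + 0 = -3.46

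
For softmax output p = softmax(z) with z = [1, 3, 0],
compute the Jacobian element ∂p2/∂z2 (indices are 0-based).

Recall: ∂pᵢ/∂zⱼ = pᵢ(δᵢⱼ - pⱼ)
∂p2/∂z2 = 0.04025

p = softmax(z) = [0.1142, 0.8438, 0.04201]
p2 = 0.04201

∂p2/∂z2 = p2(1 - p2) = 0.04201 × (1 - 0.04201) = 0.04025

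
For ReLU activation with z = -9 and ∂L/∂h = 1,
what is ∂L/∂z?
∂L/∂z = 0

h = ReLU(-9) = 0
Since z < 0: ∂h/∂z = 0
∂L/∂z = ∂L/∂h · ∂h/∂z = 1 × 0 = 0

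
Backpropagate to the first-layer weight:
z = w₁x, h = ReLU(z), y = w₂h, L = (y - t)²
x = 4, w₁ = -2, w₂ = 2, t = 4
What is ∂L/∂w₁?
∂L/∂w₁ = 0

Forward pass:
z = w₁x = -2×4 = -8
h = ReLU(-8) = 0
y = w₂h = 2×0 = 0

Backward pass:
∂L/∂y = 2(y - t) = 2(0 - 4) = -8
∂y/∂h = w₂ = 2
∂h/∂z = 0 (ReLU derivative)
∂z/∂w₁ = x = 4

∂L/∂w₁ = -8 × 2 × 0 × 4 = 0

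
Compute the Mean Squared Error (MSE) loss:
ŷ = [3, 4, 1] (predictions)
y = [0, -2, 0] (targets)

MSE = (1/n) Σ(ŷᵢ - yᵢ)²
MSE = 15.33

MSE = (1/3)((3-0)² + (4--2)² + (1-0)²) = (1/3)(9 + 36 + 1) = 15.33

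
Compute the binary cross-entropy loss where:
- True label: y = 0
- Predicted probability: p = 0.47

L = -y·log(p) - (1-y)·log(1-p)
L = 0.6349

L = -0·log(0.47) - 1·log(0.53) = -log(0.53) = 0.6349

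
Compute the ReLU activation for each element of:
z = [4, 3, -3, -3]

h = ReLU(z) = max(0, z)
h = [4, 3, 0, 0]

ReLU applied element-wise: max(0,4)=4, max(0,3)=3, max(0,-3)=0, max(0,-3)=0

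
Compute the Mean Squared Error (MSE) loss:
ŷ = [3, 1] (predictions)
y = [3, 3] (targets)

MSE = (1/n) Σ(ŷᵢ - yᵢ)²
MSE = 2

MSE = (1/2)((3-3)² + (1-3)²) = (1/2)(0 + 4) = 2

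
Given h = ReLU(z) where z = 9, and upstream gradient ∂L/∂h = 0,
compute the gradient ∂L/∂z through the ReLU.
∂L/∂z = 0

h = ReLU(9) = 9
Since z > 0: ∂h/∂z = 1
∂L/∂z = ∂L/∂h · ∂h/∂z = 0 × 1 = 0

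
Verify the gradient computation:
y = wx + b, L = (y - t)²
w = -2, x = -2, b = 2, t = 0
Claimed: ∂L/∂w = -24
Correct

y = (-2)(-2) + 2 = 6
∂L/∂y = 2(y - t) = 2(6 - 0) = 12
∂y/∂w = x = -2
∂L/∂w = 12 × -2 = -24

Claimed value: -24
Correct: The correct gradient is -24.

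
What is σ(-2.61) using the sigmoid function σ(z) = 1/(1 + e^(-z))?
0.0685

sigmoid(-2.61) = 1/(1 + e^(2.61)) = 1/(1 + 13.6) = 0.0685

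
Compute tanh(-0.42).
-0.3969

tanh(-0.42) = (e^(-0.42) - e^(0.42))/(e^(-0.42) + e^(0.42)) = -0.3969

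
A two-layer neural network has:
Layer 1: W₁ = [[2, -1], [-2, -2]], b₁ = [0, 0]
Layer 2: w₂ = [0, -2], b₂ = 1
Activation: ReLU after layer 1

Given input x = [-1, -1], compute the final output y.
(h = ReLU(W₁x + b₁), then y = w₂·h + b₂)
y = -7

Layer 1 pre-activation: z₁ = [-1, 4]
After ReLU: h = [0, 4]
Layer 2 output: y = 0×0 + -2×4 + 1 = -7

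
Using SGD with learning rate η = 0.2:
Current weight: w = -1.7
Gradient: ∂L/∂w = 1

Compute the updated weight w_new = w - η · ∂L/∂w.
w_new = -1.9

w_new = w - η·∂L/∂w = -1.7 - 0.2×(1) = -1.7 - (0.2) = -1.9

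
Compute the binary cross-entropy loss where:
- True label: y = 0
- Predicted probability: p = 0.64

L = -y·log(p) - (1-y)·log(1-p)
L = 1.022

L = -0·log(0.64) - 1·log(0.36) = -log(0.36) = 1.022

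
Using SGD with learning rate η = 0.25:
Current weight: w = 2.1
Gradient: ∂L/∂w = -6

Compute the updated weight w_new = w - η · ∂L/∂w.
w_new = 3.6

w_new = w - η·∂L/∂w = 2.1 - 0.25×(-6) = 2.1 - (-1.5) = 3.6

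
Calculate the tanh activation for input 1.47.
0.8996

tanh(1.47) = (e^(1.47) - e^(-1.47))/(e^(1.47) + e^(-1.47)) = 0.8996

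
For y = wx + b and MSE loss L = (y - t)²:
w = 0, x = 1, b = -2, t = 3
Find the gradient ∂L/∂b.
∂L/∂b = -10

y = wx + b = (0)(1) + -2 = -2
∂L/∂y = 2(y - t) = 2(-2 - 3) = -10
∂y/∂b = 1
∂L/∂b = ∂L/∂y · ∂y/∂b = -10 × 1 = -10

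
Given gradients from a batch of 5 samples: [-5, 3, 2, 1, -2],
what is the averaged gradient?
Average gradient = -0.2

Average = (1/5)(-5 + 3 + 2 + 1 + -2) = -1/5 = -0.2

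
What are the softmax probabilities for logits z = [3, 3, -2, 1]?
p = [0.4668, 0.4668, 0.0031, 0.0632]

exp(z) = [20.09, 20.09, 0.1353, 2.718]
Sum = 43.02
p = [0.4668, 0.4668, 0.0031, 0.0632]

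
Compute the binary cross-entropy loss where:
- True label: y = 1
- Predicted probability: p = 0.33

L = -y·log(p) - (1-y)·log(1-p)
L = 1.109

L = -1·log(0.33) - 0·log(0.67) = -log(0.33) = 1.109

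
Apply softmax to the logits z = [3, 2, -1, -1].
p = [0.712, 0.2619, 0.013, 0.013]

exp(z) = [20.09, 7.389, 0.3679, 0.3679]
Sum = 28.21
p = [0.712, 0.2619, 0.013, 0.013]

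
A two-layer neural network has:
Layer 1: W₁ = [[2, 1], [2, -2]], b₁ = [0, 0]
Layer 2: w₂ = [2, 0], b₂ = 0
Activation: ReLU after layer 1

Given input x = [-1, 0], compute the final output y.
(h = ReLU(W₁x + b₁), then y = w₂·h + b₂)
y = 0

Layer 1 pre-activation: z₁ = [-2, -2]
After ReLU: h = [0, 0]
Layer 2 output: y = 2×0 + 0×0 + 0 = 0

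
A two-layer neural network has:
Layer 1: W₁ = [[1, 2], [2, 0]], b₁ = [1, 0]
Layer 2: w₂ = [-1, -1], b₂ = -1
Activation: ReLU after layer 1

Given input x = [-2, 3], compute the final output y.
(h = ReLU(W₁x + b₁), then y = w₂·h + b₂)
y = -6

Layer 1 pre-activation: z₁ = [5, -4]
After ReLU: h = [5, 0]
Layer 2 output: y = -1×5 + -1×0 + -1 = -6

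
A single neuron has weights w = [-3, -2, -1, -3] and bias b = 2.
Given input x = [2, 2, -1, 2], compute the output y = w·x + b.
y = -13

y = (-3)(2) + (-2)(2) + (-1)(-1) + (-3)(2) + 2 = -13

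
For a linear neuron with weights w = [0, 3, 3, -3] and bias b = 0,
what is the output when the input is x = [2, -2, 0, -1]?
y = -3

y = (0)(2) + (3)(-2) + (3)(0) + (-3)(-1) + 0 = -3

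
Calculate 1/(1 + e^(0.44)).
0.3917

sigmoid(-0.44) = 1/(1 + e^(0.44)) = 1/(1 + 1.553) = 0.3917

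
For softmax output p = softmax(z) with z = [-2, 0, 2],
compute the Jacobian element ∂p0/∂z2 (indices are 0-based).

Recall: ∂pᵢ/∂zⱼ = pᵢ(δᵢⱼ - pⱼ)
∂p0/∂z2 = -0.01376

p = softmax(z) = [0.01588, 0.1173, 0.8668]
p0 = 0.01588, p2 = 0.8668

∂p0/∂z2 = -p0 × p2 = -0.01588 × 0.8668 = -0.01376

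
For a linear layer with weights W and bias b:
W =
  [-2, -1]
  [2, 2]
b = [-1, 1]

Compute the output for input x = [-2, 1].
y = [2, -1]

Wx = [-2×-2 + -1×1, 2×-2 + 2×1]
   = [3, -2]
y = Wx + b = [3 + -1, -2 + 1] = [2, -1]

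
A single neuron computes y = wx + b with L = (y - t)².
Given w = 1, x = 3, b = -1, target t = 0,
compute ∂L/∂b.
∂L/∂b = 4

y = wx + b = (1)(3) + -1 = 2
∂L/∂y = 2(y - t) = 2(2 - 0) = 4
∂y/∂b = 1
∂L/∂b = ∂L/∂y · ∂y/∂b = 4 × 1 = 4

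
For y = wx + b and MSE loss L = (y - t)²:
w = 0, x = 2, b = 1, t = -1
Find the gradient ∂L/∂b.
∂L/∂b = 4

y = wx + b = (0)(2) + 1 = 1
∂L/∂y = 2(y - t) = 2(1 - -1) = 4
∂y/∂b = 1
∂L/∂b = ∂L/∂y · ∂y/∂b = 4 × 1 = 4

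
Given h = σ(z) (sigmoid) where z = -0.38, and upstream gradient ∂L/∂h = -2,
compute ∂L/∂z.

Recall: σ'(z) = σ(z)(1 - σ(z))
∂L/∂z = -0.4824

σ(-0.38) = 0.4061
σ'(-0.38) = σ(-0.38)(1 - σ(-0.38)) = 0.4061 × 0.5939 = 0.2412
∂L/∂z = ∂L/∂h · σ'(z) = -2 × 0.2412 = -0.4824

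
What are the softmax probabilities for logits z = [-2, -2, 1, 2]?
p = [0.013, 0.013, 0.2619, 0.712]

exp(z) = [0.1353, 0.1353, 2.718, 7.389]
Sum = 10.38
p = [0.013, 0.013, 0.2619, 0.712]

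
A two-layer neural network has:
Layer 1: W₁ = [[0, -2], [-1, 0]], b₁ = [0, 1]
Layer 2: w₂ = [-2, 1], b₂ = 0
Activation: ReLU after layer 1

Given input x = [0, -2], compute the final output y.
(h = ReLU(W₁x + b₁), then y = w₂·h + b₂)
y = -7

Layer 1 pre-activation: z₁ = [4, 1]
After ReLU: h = [4, 1]
Layer 2 output: y = -2×4 + 1×1 + 0 = -7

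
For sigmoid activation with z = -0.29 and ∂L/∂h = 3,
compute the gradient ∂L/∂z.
∂L/∂z = 0.7344

σ(-0.29) = 0.428
σ'(-0.29) = σ(-0.29)(1 - σ(-0.29)) = 0.428 × 0.572 = 0.2448
∂L/∂z = ∂L/∂h · σ'(z) = 3 × 0.2448 = 0.7344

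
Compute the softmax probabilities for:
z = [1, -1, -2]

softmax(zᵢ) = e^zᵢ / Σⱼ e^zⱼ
p = [0.8438, 0.1142, 0.042]

exp(z) = [2.718, 0.3679, 0.1353]
Sum = 3.221
p = [0.8438, 0.1142, 0.042]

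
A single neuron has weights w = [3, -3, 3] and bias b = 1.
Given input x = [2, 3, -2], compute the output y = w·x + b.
y = -8

y = (3)(2) + (-3)(3) + (3)(-2) + 1 = -8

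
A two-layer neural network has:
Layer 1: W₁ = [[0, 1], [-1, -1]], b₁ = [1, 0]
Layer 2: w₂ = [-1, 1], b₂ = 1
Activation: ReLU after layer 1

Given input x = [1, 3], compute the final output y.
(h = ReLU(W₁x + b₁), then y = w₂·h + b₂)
y = -3

Layer 1 pre-activation: z₁ = [4, -4]
After ReLU: h = [4, 0]
Layer 2 output: y = -1×4 + 1×0 + 1 = -3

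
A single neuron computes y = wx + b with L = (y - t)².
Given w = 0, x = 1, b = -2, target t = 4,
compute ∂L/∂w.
∂L/∂w = -12

y = wx + b = (0)(1) + -2 = -2
∂L/∂y = 2(y - t) = 2(-2 - 4) = -12
∂y/∂w = x = 1
∂L/∂w = ∂L/∂y · ∂y/∂w = -12 × 1 = -12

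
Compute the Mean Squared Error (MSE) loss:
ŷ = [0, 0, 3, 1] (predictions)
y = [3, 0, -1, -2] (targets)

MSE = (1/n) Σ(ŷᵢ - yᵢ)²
MSE = 8.5

MSE = (1/4)((0-3)² + (0-0)² + (3--1)² + (1--2)²) = (1/4)(9 + 0 + 16 + 9) = 8.5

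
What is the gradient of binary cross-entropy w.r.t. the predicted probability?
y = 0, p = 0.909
∂L/∂p = 10.99

∂L/∂p = -y/p + (1-y)/(1-p) = 0 + 1/0.091 = 10.99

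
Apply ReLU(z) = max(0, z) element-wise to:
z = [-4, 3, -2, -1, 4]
h = [0, 3, 0, 0, 4]

ReLU applied element-wise: max(0,-4)=0, max(0,3)=3, max(0,-2)=0, max(0,-1)=0, max(0,4)=4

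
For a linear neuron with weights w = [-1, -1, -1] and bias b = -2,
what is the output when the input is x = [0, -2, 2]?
y = -2

y = (-1)(0) + (-1)(-2) + (-1)(2) + -2 = -2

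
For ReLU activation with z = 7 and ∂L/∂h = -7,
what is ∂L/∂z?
∂L/∂z = -7

h = ReLU(7) = 7
Since z > 0: ∂h/∂z = 1
∂L/∂z = ∂L/∂h · ∂h/∂z = -7 × 1 = -7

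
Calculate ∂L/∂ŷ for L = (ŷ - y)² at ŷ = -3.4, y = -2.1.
∂L/∂ŷ = -2.6

∂L/∂ŷ = 2(ŷ - y) = 2(-3.4 - -2.1) = 2(-1.3) = -2.6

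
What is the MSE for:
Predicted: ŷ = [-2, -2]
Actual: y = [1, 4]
MSE = 22.5

MSE = (1/2)((-2-1)² + (-2-4)²) = (1/2)(9 + 36) = 22.5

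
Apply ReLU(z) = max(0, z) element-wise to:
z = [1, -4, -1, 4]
h = [1, 0, 0, 4]

ReLU applied element-wise: max(0,1)=1, max(0,-4)=0, max(0,-1)=0, max(0,4)=4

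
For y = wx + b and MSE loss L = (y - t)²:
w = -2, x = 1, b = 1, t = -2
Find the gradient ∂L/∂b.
∂L/∂b = 2

y = wx + b = (-2)(1) + 1 = -1
∂L/∂y = 2(y - t) = 2(-1 - -2) = 2
∂y/∂b = 1
∂L/∂b = ∂L/∂y · ∂y/∂b = 2 × 1 = 2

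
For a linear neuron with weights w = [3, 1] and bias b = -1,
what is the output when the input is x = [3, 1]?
y = 9

y = (3)(3) + (1)(1) + -1 = 9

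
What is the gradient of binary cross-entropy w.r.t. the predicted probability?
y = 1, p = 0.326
∂L/∂p = -3.067

∂L/∂p = -y/p + (1-y)/(1-p) = -1/0.326 + 0 = -3.067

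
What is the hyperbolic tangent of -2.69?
-0.9908

tanh(-2.69) = (e^(-2.69) - e^(2.69))/(e^(-2.69) + e^(2.69)) = -0.9908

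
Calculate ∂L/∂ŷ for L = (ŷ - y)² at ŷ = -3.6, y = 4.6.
∂L/∂ŷ = -16.4

∂L/∂ŷ = 2(ŷ - y) = 2(-3.6 - 4.6) = 2(-8.2) = -16.4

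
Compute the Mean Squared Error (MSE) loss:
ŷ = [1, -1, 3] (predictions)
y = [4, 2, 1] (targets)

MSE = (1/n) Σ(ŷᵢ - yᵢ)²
MSE = 7.333

MSE = (1/3)((1-4)² + (-1-2)² + (3-1)²) = (1/3)(9 + 9 + 4) = 7.333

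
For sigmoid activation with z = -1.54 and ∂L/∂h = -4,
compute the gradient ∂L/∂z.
∂L/∂z = -0.5815

σ(-1.54) = 0.1765
σ'(-1.54) = σ(-1.54)(1 - σ(-1.54)) = 0.1765 × 0.8235 = 0.1454
∂L/∂z = ∂L/∂h · σ'(z) = -4 × 0.1454 = -0.5815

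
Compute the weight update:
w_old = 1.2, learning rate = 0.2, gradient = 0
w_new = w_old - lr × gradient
w_new = 1.2

w_new = w - η·∂L/∂w = 1.2 - 0.2×(0) = 1.2 - (0) = 1.2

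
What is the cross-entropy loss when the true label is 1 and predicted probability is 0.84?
L = 0.1744

L = -1·log(0.84) - 0·log(0.16) = -log(0.84) = 0.1744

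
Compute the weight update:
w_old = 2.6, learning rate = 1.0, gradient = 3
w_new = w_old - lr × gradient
w_new = -0.4

w_new = w - η·∂L/∂w = 2.6 - 1.0×(3) = 2.6 - (3) = -0.4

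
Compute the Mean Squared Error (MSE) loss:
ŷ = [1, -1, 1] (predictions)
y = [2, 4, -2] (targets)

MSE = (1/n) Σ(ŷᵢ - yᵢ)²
MSE = 11.67

MSE = (1/3)((1-2)² + (-1-4)² + (1--2)²) = (1/3)(1 + 25 + 9) = 11.67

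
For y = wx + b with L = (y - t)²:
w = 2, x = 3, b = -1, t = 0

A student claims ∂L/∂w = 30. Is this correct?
Correct

y = (2)(3) + -1 = 5
∂L/∂y = 2(y - t) = 2(5 - 0) = 10
∂y/∂w = x = 3
∂L/∂w = 10 × 3 = 30

Claimed value: 30
Correct: The correct gradient is 30.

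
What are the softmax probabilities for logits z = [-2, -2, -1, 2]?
p = [0.0169, 0.0169, 0.0458, 0.9205]

exp(z) = [0.1353, 0.1353, 0.3679, 7.389]
Sum = 8.028
p = [0.0169, 0.0169, 0.0458, 0.9205]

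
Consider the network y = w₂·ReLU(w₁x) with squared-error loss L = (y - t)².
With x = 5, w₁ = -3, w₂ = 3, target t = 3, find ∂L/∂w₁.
∂L/∂w₁ = 0

Forward pass:
z = w₁x = -3×5 = -15
h = ReLU(-15) = 0
y = w₂h = 3×0 = 0

Backward pass:
∂L/∂y = 2(y - t) = 2(0 - 3) = -6
∂y/∂h = w₂ = 3
∂h/∂z = 0 (ReLU derivative)
∂z/∂w₁ = x = 5

∂L/∂w₁ = -6 × 3 × 0 × 5 = 0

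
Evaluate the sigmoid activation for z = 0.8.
0.69

sigmoid(0.8) = 1/(1 + e^(-0.8)) = 1/(1 + 0.4493) = 0.69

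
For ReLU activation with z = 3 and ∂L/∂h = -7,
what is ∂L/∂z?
∂L/∂z = -7

h = ReLU(3) = 3
Since z > 0: ∂h/∂z = 1
∂L/∂z = ∂L/∂h · ∂h/∂z = -7 × 1 = -7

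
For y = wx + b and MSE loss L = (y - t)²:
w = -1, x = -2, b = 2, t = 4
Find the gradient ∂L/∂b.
∂L/∂b = 0

y = wx + b = (-1)(-2) + 2 = 4
∂L/∂y = 2(y - t) = 2(4 - 4) = 0
∂y/∂b = 1
∂L/∂b = ∂L/∂y · ∂y/∂b = 0 × 1 = 0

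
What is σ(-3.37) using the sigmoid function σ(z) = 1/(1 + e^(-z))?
0.03325

sigmoid(-3.37) = 1/(1 + e^(3.37)) = 1/(1 + 29.08) = 0.03325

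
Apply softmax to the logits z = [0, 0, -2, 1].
p = [0.206, 0.206, 0.0279, 0.5601]

exp(z) = [1, 1, 0.1353, 2.718]
Sum = 4.854
p = [0.206, 0.206, 0.0279, 0.5601]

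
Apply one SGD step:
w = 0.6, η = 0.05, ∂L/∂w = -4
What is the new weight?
w_new = 0.8

w_new = w - η·∂L/∂w = 0.6 - 0.05×(-4) = 0.6 - (-0.2) = 0.8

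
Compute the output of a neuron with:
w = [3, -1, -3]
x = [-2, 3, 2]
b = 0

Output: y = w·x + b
y = -15

y = (3)(-2) + (-1)(3) + (-3)(2) + 0 = -15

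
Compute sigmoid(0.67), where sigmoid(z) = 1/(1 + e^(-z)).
0.6615

sigmoid(0.67) = 1/(1 + e^(-0.67)) = 1/(1 + 0.5117) = 0.6615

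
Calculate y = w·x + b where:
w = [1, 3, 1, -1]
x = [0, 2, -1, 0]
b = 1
y = 6

y = (1)(0) + (3)(2) + (1)(-1) + (-1)(0) + 1 = 6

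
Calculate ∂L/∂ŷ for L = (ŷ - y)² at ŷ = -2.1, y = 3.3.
∂L/∂ŷ = -10.8

∂L/∂ŷ = 2(ŷ - y) = 2(-2.1 - 3.3) = 2(-5.4) = -10.8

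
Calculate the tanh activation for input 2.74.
0.9917

tanh(2.74) = (e^(2.74) - e^(-2.74))/(e^(2.74) + e^(-2.74)) = 0.9917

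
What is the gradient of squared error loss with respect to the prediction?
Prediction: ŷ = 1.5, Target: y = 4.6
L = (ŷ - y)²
∂L/∂ŷ = -6.2

∂L/∂ŷ = 2(ŷ - y) = 2(1.5 - 4.6) = 2(-3.1) = -6.2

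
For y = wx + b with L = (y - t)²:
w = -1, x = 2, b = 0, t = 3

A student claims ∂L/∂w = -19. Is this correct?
Incorrect

y = (-1)(2) + 0 = -2
∂L/∂y = 2(y - t) = 2(-2 - 3) = -10
∂y/∂w = x = 2
∂L/∂w = -10 × 2 = -20

Claimed value: -19
Incorrect: The correct gradient is -20.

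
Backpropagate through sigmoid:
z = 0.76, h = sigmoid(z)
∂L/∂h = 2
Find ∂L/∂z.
∂L/∂z = 0.4342

σ(0.76) = 0.6814
σ'(0.76) = σ(0.76)(1 - σ(0.76)) = 0.6814 × 0.3186 = 0.2171
∂L/∂z = ∂L/∂h · σ'(z) = 2 × 0.2171 = 0.4342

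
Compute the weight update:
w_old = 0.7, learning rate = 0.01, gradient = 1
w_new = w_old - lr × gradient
w_new = 0.69

w_new = w - η·∂L/∂w = 0.7 - 0.01×(1) = 0.7 - (0.01) = 0.69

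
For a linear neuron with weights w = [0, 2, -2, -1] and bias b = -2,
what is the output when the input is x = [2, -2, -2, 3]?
y = -5

y = (0)(2) + (2)(-2) + (-2)(-2) + (-1)(3) + -2 = -5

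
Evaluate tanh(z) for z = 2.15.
0.9732

tanh(2.15) = (e^(2.15) - e^(-2.15))/(e^(2.15) + e^(-2.15)) = 0.9732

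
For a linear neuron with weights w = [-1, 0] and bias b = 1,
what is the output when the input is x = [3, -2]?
y = -2

y = (-1)(3) + (0)(-2) + 1 = -2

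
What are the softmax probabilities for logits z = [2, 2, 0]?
p = [0.4683, 0.4683, 0.0634]

exp(z) = [7.389, 7.389, 1]
Sum = 15.78
p = [0.4683, 0.4683, 0.0634]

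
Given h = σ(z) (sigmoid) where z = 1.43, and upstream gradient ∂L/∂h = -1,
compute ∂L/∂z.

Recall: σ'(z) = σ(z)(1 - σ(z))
∂L/∂z = -0.1558

σ(1.43) = 0.8069
σ'(1.43) = σ(1.43)(1 - σ(1.43)) = 0.8069 × 0.1931 = 0.1558
∂L/∂z = ∂L/∂h · σ'(z) = -1 × 0.1558 = -0.1558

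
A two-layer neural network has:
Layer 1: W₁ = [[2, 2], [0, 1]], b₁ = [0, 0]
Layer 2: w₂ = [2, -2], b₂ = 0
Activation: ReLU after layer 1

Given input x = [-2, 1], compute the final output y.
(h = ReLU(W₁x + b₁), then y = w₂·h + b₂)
y = -2

Layer 1 pre-activation: z₁ = [-2, 1]
After ReLU: h = [0, 1]
Layer 2 output: y = 2×0 + -2×1 + 0 = -2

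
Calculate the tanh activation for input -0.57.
-0.5154

tanh(-0.57) = (e^(-0.57) - e^(0.57))/(e^(-0.57) + e^(0.57)) = -0.5154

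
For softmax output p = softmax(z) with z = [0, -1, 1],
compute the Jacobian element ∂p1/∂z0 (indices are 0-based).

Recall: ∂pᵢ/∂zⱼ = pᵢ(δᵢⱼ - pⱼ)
∂p1/∂z0 = -0.02203

p = softmax(z) = [0.2447, 0.09003, 0.6652]
p1 = 0.09003, p0 = 0.2447

∂p1/∂z0 = -p1 × p0 = -0.09003 × 0.2447 = -0.02203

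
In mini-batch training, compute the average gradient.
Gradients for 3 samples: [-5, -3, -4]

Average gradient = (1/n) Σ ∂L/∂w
Average gradient = -4

Average = (1/3)(-5 + -3 + -4) = -12/3 = -4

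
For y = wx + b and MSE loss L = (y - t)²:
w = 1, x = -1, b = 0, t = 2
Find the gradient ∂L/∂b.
∂L/∂b = -6

y = wx + b = (1)(-1) + 0 = -1
∂L/∂y = 2(y - t) = 2(-1 - 2) = -6
∂y/∂b = 1
∂L/∂b = ∂L/∂y · ∂y/∂b = -6 × 1 = -6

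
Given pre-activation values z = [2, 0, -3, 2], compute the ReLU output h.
h = [2, 0, 0, 2]

ReLU applied element-wise: max(0,2)=2, max(0,0)=0, max(0,-3)=0, max(0,2)=2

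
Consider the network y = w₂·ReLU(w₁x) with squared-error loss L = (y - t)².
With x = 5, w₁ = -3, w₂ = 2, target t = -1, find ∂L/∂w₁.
∂L/∂w₁ = 0

Forward pass:
z = w₁x = -3×5 = -15
h = ReLU(-15) = 0
y = w₂h = 2×0 = 0

Backward pass:
∂L/∂y = 2(y - t) = 2(0 - -1) = 2
∂y/∂h = w₂ = 2
∂h/∂z = 0 (ReLU derivative)
∂z/∂w₁ = x = 5

∂L/∂w₁ = 2 × 2 × 0 × 5 = 0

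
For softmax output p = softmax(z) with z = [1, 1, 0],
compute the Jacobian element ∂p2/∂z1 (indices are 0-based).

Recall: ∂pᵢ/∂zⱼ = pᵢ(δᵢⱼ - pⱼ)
∂p2/∂z1 = -0.06561

p = softmax(z) = [0.4223, 0.4223, 0.1554]
p2 = 0.1554, p1 = 0.4223

∂p2/∂z1 = -p2 × p1 = -0.1554 × 0.4223 = -0.06561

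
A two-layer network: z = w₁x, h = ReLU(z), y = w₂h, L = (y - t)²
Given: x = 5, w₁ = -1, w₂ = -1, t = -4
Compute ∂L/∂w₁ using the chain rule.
∂L/∂w₁ = 0

Forward pass:
z = w₁x = -1×5 = -5
h = ReLU(-5) = 0
y = w₂h = -1×0 = 0

Backward pass:
∂L/∂y = 2(y - t) = 2(0 - -4) = 8
∂y/∂h = w₂ = -1
∂h/∂z = 0 (ReLU derivative)
∂z/∂w₁ = x = 5

∂L/∂w₁ = 8 × -1 × 0 × 5 = 0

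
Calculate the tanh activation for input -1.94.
-0.9595

tanh(-1.94) = (e^(-1.94) - e^(1.94))/(e^(-1.94) + e^(1.94)) = -0.9595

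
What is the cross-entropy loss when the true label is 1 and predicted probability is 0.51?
L = 0.6733

L = -1·log(0.51) - 0·log(0.49) = -log(0.51) = 0.6733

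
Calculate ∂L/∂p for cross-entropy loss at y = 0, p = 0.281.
∂L/∂p = 1.391

∂L/∂p = -y/p + (1-y)/(1-p) = 0 + 1/0.719 = 1.391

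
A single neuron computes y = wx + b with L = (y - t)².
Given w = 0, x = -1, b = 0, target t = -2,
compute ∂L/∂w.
∂L/∂w = -4

y = wx + b = (0)(-1) + 0 = 0
∂L/∂y = 2(y - t) = 2(0 - -2) = 4
∂y/∂w = x = -1
∂L/∂w = ∂L/∂y · ∂y/∂w = 4 × -1 = -4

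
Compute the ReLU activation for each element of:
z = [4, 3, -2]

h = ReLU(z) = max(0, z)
h = [4, 3, 0]

ReLU applied element-wise: max(0,4)=4, max(0,3)=3, max(0,-2)=0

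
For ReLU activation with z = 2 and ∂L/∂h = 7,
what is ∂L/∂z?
∂L/∂z = 7

h = ReLU(2) = 2
Since z > 0: ∂h/∂z = 1
∂L/∂z = ∂L/∂h · ∂h/∂z = 7 × 1 = 7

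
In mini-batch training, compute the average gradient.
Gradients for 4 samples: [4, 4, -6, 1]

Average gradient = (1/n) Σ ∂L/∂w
Average gradient = 0.75

Average = (1/4)(4 + 4 + -6 + 1) = 3/4 = 0.75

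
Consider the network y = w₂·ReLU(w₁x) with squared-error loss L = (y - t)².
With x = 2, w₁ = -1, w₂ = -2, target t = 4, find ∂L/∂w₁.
∂L/∂w₁ = 0

Forward pass:
z = w₁x = -1×2 = -2
h = ReLU(-2) = 0
y = w₂h = -2×0 = 0

Backward pass:
∂L/∂y = 2(y - t) = 2(0 - 4) = -8
∂y/∂h = w₂ = -2
∂h/∂z = 0 (ReLU derivative)
∂z/∂w₁ = x = 2

∂L/∂w₁ = -8 × -2 × 0 × 2 = 0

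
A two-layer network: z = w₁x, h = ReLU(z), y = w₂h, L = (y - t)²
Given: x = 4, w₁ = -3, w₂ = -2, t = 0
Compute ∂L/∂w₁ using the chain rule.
∂L/∂w₁ = 0

Forward pass:
z = w₁x = -3×4 = -12
h = ReLU(-12) = 0
y = w₂h = -2×0 = 0

Backward pass:
∂L/∂y = 2(y - t) = 2(0 - 0) = 0
∂y/∂h = w₂ = -2
∂h/∂z = 0 (ReLU derivative)
∂z/∂w₁ = x = 4

∂L/∂w₁ = 0 × -2 × 0 × 4 = 0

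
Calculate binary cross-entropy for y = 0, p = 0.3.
L = 0.3567

L = -0·log(0.3) - 1·log(0.7) = -log(0.7) = 0.3567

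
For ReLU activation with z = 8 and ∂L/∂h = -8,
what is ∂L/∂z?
∂L/∂z = -8

h = ReLU(8) = 8
Since z > 0: ∂h/∂z = 1
∂L/∂z = ∂L/∂h · ∂h/∂z = -8 × 1 = -8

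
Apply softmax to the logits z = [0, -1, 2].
p = [0.1142, 0.042, 0.8438]

exp(z) = [1, 0.3679, 7.389]
Sum = 8.757
p = [0.1142, 0.042, 0.8438]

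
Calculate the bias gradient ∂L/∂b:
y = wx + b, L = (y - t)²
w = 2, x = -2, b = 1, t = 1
∂L/∂b = -8

y = wx + b = (2)(-2) + 1 = -3
∂L/∂y = 2(y - t) = 2(-3 - 1) = -8
∂y/∂b = 1
∂L/∂b = ∂L/∂y · ∂y/∂b = -8 × 1 = -8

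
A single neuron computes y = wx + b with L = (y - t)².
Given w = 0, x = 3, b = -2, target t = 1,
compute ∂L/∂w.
∂L/∂w = -18

y = wx + b = (0)(3) + -2 = -2
∂L/∂y = 2(y - t) = 2(-2 - 1) = -6
∂y/∂w = x = 3
∂L/∂w = ∂L/∂y · ∂y/∂w = -6 × 3 = -18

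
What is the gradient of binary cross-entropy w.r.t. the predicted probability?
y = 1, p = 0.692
∂L/∂p = -1.445

∂L/∂p = -y/p + (1-y)/(1-p) = -1/0.692 + 0 = -1.445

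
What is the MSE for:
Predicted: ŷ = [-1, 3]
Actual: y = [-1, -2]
MSE = 12.5

MSE = (1/2)((-1--1)² + (3--2)²) = (1/2)(0 + 25) = 12.5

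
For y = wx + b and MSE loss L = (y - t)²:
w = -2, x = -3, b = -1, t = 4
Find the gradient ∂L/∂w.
∂L/∂w = -6

y = wx + b = (-2)(-3) + -1 = 5
∂L/∂y = 2(y - t) = 2(5 - 4) = 2
∂y/∂w = x = -3
∂L/∂w = ∂L/∂y · ∂y/∂w = 2 × -3 = -6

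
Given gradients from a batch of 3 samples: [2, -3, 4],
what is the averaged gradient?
Average gradient = 1

Average = (1/3)(2 + -3 + 4) = 3/3 = 1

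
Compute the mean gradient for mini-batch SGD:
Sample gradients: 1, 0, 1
Average gradient = 0.6667

Average = (1/3)(1 + 0 + 1) = 2/3 = 0.6667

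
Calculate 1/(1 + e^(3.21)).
0.03879

sigmoid(-3.21) = 1/(1 + e^(3.21)) = 1/(1 + 24.78) = 0.03879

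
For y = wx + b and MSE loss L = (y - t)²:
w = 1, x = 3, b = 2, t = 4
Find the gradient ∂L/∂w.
∂L/∂w = 6

y = wx + b = (1)(3) + 2 = 5
∂L/∂y = 2(y - t) = 2(5 - 4) = 2
∂y/∂w = x = 3
∂L/∂w = ∂L/∂y · ∂y/∂w = 2 × 3 = 6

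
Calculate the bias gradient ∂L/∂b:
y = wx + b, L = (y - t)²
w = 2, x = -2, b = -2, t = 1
∂L/∂b = -14

y = wx + b = (2)(-2) + -2 = -6
∂L/∂y = 2(y - t) = 2(-6 - 1) = -14
∂y/∂b = 1
∂L/∂b = ∂L/∂y · ∂y/∂b = -14 × 1 = -14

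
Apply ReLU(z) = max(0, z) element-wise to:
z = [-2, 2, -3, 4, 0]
h = [0, 2, 0, 4, 0]

ReLU applied element-wise: max(0,-2)=0, max(0,2)=2, max(0,-3)=0, max(0,4)=4, max(0,0)=0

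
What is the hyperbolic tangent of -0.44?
-0.4136

tanh(-0.44) = (e^(-0.44) - e^(0.44))/(e^(-0.44) + e^(0.44)) = -0.4136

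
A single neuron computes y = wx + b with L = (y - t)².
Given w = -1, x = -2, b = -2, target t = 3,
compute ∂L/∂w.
∂L/∂w = 12

y = wx + b = (-1)(-2) + -2 = 0
∂L/∂y = 2(y - t) = 2(0 - 3) = -6
∂y/∂w = x = -2
∂L/∂w = ∂L/∂y · ∂y/∂w = -6 × -2 = 12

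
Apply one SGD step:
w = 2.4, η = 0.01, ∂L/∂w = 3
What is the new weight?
w_new = 2.37

w_new = w - η·∂L/∂w = 2.4 - 0.01×(3) = 2.4 - (0.03) = 2.37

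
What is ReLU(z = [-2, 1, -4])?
h = [0, 1, 0]

ReLU applied element-wise: max(0,-2)=0, max(0,1)=1, max(0,-4)=0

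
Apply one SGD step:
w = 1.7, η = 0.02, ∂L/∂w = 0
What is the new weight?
w_new = 1.7

w_new = w - η·∂L/∂w = 1.7 - 0.02×(0) = 1.7 - (0) = 1.7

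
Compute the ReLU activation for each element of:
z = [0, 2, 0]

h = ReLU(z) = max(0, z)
h = [0, 2, 0]

ReLU applied element-wise: max(0,0)=0, max(0,2)=2, max(0,0)=0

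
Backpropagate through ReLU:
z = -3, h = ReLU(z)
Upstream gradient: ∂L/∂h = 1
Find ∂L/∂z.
∂L/∂z = 0

h = ReLU(-3) = 0
Since z < 0: ∂h/∂z = 0
∂L/∂z = ∂L/∂h · ∂h/∂z = 1 × 0 = 0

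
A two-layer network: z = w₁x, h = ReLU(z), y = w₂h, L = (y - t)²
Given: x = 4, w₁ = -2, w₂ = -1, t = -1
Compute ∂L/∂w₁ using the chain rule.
∂L/∂w₁ = 0

Forward pass:
z = w₁x = -2×4 = -8
h = ReLU(-8) = 0
y = w₂h = -1×0 = 0

Backward pass:
∂L/∂y = 2(y - t) = 2(0 - -1) = 2
∂y/∂h = w₂ = -1
∂h/∂z = 0 (ReLU derivative)
∂z/∂w₁ = x = 4

∂L/∂w₁ = 2 × -1 × 0 × 4 = 0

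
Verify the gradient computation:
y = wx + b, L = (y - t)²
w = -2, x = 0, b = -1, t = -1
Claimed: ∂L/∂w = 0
Correct

y = (-2)(0) + -1 = -1
∂L/∂y = 2(y - t) = 2(-1 - -1) = 0
∂y/∂w = x = 0
∂L/∂w = 0 × 0 = 0

Claimed value: 0
Correct: The correct gradient is 0.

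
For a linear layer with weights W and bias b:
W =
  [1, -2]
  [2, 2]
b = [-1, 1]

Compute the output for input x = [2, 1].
y = [-1, 7]

Wx = [1×2 + -2×1, 2×2 + 2×1]
   = [0, 6]
y = Wx + b = [0 + -1, 6 + 1] = [-1, 7]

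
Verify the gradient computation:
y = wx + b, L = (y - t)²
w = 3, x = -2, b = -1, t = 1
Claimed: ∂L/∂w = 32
Correct

y = (3)(-2) + -1 = -7
∂L/∂y = 2(y - t) = 2(-7 - 1) = -16
∂y/∂w = x = -2
∂L/∂w = -16 × -2 = 32

Claimed value: 32
Correct: The correct gradient is 32.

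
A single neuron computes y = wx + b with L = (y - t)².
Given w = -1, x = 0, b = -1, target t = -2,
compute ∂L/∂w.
∂L/∂w = 0

y = wx + b = (-1)(0) + -1 = -1
∂L/∂y = 2(y - t) = 2(-1 - -2) = 2
∂y/∂w = x = 0
∂L/∂w = ∂L/∂y · ∂y/∂w = 2 × 0 = 0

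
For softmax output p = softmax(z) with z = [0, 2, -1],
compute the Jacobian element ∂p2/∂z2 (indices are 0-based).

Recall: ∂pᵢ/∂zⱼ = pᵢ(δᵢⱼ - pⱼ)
∂p2/∂z2 = 0.04025

p = softmax(z) = [0.1142, 0.8438, 0.04201]
p2 = 0.04201

∂p2/∂z2 = p2(1 - p2) = 0.04201 × (1 - 0.04201) = 0.04025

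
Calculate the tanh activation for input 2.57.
0.9884

tanh(2.57) = (e^(2.57) - e^(-2.57))/(e^(2.57) + e^(-2.57)) = 0.9884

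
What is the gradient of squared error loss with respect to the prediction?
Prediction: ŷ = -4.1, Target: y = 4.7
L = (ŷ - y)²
∂L/∂ŷ = -17.6

∂L/∂ŷ = 2(ŷ - y) = 2(-4.1 - 4.7) = 2(-8.8) = -17.6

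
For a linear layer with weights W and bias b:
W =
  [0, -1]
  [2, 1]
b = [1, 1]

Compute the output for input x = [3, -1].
y = [2, 6]

Wx = [0×3 + -1×-1, 2×3 + 1×-1]
   = [1, 5]
y = Wx + b = [1 + 1, 5 + 1] = [2, 6]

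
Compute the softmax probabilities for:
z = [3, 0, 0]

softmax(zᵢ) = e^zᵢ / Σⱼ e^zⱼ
p = [0.9094, 0.0453, 0.0453]

exp(z) = [20.09, 1, 1]
Sum = 22.09
p = [0.9094, 0.0453, 0.0453]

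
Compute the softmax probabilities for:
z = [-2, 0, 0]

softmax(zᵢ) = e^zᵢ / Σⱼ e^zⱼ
p = [0.0634, 0.4683, 0.4683]

exp(z) = [0.1353, 1, 1]
Sum = 2.135
p = [0.0634, 0.4683, 0.4683]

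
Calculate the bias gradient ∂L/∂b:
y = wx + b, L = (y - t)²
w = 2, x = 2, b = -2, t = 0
∂L/∂b = 4

y = wx + b = (2)(2) + -2 = 2
∂L/∂y = 2(y - t) = 2(2 - 0) = 4
∂y/∂b = 1
∂L/∂b = ∂L/∂y · ∂y/∂b = 4 × 1 = 4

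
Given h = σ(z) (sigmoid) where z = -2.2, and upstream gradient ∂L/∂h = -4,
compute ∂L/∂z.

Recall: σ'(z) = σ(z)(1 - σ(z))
∂L/∂z = -0.3592

σ(-2.2) = 0.09975
σ'(-2.2) = σ(-2.2)(1 - σ(-2.2)) = 0.09975 × 0.9002 = 0.0898
∂L/∂z = ∂L/∂h · σ'(z) = -4 × 0.0898 = -0.3592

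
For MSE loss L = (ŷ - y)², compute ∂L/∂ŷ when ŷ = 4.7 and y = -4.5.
∂L/∂ŷ = 18.4

∂L/∂ŷ = 2(ŷ - y) = 2(4.7 - -4.5) = 2(9.2) = 18.4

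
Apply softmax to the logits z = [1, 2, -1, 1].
p = [0.206, 0.5601, 0.0279, 0.206]

exp(z) = [2.718, 7.389, 0.3679, 2.718]
Sum = 13.19
p = [0.206, 0.5601, 0.0279, 0.206]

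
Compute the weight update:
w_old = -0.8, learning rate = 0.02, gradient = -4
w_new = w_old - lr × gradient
w_new = -0.72

w_new = w - η·∂L/∂w = -0.8 - 0.02×(-4) = -0.8 - (-0.08) = -0.72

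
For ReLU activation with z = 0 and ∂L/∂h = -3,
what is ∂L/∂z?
∂L/∂z = 0

h = ReLU(0) = 0
At z = 0: ∂h/∂z = 0 (by convention)
∂L/∂z = ∂L/∂h · ∂h/∂z = -3 × 0 = 0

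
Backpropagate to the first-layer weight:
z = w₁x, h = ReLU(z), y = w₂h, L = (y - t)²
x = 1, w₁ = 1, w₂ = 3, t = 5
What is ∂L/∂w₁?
∂L/∂w₁ = -12

Forward pass:
z = w₁x = 1×1 = 1
h = ReLU(1) = 1
y = w₂h = 3×1 = 3

Backward pass:
∂L/∂y = 2(y - t) = 2(3 - 5) = -4
∂y/∂h = w₂ = 3
∂h/∂z = 1 (ReLU derivative)
∂z/∂w₁ = x = 1

∂L/∂w₁ = -4 × 3 × 1 × 1 = -12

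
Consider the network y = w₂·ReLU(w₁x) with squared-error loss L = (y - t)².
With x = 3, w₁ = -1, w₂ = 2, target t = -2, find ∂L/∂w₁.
∂L/∂w₁ = 0

Forward pass:
z = w₁x = -1×3 = -3
h = ReLU(-3) = 0
y = w₂h = 2×0 = 0

Backward pass:
∂L/∂y = 2(y - t) = 2(0 - -2) = 4
∂y/∂h = w₂ = 2
∂h/∂z = 0 (ReLU derivative)
∂z/∂w₁ = x = 3

∂L/∂w₁ = 4 × 2 × 0 × 3 = 0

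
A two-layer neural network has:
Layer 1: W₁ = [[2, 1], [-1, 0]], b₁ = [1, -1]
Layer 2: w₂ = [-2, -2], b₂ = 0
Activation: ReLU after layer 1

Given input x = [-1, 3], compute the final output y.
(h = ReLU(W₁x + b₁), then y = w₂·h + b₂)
y = -4

Layer 1 pre-activation: z₁ = [2, 0]
After ReLU: h = [2, 0]
Layer 2 output: y = -2×2 + -2×0 + 0 = -4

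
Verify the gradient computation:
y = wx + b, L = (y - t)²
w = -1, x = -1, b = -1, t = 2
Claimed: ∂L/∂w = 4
Correct

y = (-1)(-1) + -1 = 0
∂L/∂y = 2(y - t) = 2(0 - 2) = -4
∂y/∂w = x = -1
∂L/∂w = -4 × -1 = 4

Claimed value: 4
Correct: The correct gradient is 4.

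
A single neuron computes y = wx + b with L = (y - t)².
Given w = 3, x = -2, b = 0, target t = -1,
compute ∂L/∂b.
∂L/∂b = -10

y = wx + b = (3)(-2) + 0 = -6
∂L/∂y = 2(y - t) = 2(-6 - -1) = -10
∂y/∂b = 1
∂L/∂b = ∂L/∂y · ∂y/∂b = -10 × 1 = -10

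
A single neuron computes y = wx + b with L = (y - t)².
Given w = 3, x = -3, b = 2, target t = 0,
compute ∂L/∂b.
∂L/∂b = -14

y = wx + b = (3)(-3) + 2 = -7
∂L/∂y = 2(y - t) = 2(-7 - 0) = -14
∂y/∂b = 1
∂L/∂b = ∂L/∂y · ∂y/∂b = -14 × 1 = -14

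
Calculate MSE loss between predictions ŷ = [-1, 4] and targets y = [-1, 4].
MSE = 0

MSE = (1/2)((-1--1)² + (4-4)²) = (1/2)(0 + 0) = 0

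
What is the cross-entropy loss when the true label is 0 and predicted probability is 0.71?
L = 1.238

L = -0·log(0.71) - 1·log(0.29) = -log(0.29) = 1.238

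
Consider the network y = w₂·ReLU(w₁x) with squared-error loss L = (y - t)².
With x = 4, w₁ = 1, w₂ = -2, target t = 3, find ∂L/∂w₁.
∂L/∂w₁ = 176

Forward pass:
z = w₁x = 1×4 = 4
h = ReLU(4) = 4
y = w₂h = -2×4 = -8

Backward pass:
∂L/∂y = 2(y - t) = 2(-8 - 3) = -22
∂y/∂h = w₂ = -2
∂h/∂z = 1 (ReLU derivative)
∂z/∂w₁ = x = 4

∂L/∂w₁ = -22 × -2 × 1 × 4 = 176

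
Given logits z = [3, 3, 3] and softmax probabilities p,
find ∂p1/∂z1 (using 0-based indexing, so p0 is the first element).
∂p1/∂z1 = 0.2222

p = softmax(z) = [0.3333, 0.3333, 0.3333]
p1 = 0.3333

∂p1/∂z1 = p1(1 - p1) = 0.3333 × (1 - 0.3333) = 0.2222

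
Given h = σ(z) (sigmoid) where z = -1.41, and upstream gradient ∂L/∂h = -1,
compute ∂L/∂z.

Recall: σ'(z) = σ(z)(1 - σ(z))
∂L/∂z = -0.1577

σ(-1.41) = 0.1962
σ'(-1.41) = σ(-1.41)(1 - σ(-1.41)) = 0.1962 × 0.8038 = 0.1577
∂L/∂z = ∂L/∂h · σ'(z) = -1 × 0.1577 = -0.1577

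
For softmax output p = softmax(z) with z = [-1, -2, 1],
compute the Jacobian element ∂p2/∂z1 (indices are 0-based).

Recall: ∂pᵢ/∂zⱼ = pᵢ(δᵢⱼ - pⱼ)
∂p2/∂z1 = -0.03545

p = softmax(z) = [0.1142, 0.04201, 0.8438]
p2 = 0.8438, p1 = 0.04201

∂p2/∂z1 = -p2 × p1 = -0.8438 × 0.04201 = -0.03545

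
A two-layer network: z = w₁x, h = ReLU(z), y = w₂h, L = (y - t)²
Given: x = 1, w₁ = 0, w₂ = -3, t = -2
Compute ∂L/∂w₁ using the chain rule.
∂L/∂w₁ = 0

Forward pass:
z = w₁x = 0×1 = 0
h = ReLU(0) = 0
y = w₂h = -3×0 = 0

Backward pass:
∂L/∂y = 2(y - t) = 2(0 - -2) = 4
∂y/∂h = w₂ = -3
∂h/∂z = 0 (ReLU derivative)
∂z/∂w₁ = x = 1

∂L/∂w₁ = 4 × -3 × 0 × 1 = 0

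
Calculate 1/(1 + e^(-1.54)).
0.8235

sigmoid(1.54) = 1/(1 + e^(-1.54)) = 1/(1 + 0.2144) = 0.8235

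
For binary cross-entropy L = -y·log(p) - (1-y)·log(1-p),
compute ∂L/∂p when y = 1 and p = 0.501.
∂L/∂p = -1.996

∂L/∂p = -y/p + (1-y)/(1-p) = -1/0.501 + 0 = -1.996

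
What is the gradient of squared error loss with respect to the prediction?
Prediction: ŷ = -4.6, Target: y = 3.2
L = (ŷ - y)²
∂L/∂ŷ = -15.6

∂L/∂ŷ = 2(ŷ - y) = 2(-4.6 - 3.2) = 2(-7.8) = -15.6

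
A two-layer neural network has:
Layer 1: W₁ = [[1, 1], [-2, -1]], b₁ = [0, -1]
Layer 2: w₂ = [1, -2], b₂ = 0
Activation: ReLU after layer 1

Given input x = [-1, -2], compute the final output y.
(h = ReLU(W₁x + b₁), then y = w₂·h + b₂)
y = -6

Layer 1 pre-activation: z₁ = [-3, 3]
After ReLU: h = [0, 3]
Layer 2 output: y = 1×0 + -2×3 + 0 = -6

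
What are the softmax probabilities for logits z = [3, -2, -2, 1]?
p = [0.8705, 0.0059, 0.0059, 0.1178]

exp(z) = [20.09, 0.1353, 0.1353, 2.718]
Sum = 23.07
p = [0.8705, 0.0059, 0.0059, 0.1178]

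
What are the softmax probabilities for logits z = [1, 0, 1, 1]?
p = [0.2969, 0.1092, 0.2969, 0.2969]

exp(z) = [2.718, 1, 2.718, 2.718]
Sum = 9.155
p = [0.2969, 0.1092, 0.2969, 0.2969]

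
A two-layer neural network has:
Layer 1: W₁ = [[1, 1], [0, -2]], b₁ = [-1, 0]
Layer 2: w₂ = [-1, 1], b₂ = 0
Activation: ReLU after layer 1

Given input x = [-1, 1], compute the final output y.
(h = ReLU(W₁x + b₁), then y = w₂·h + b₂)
y = 0

Layer 1 pre-activation: z₁ = [-1, -2]
After ReLU: h = [0, 0]
Layer 2 output: y = -1×0 + 1×0 + 0 = 0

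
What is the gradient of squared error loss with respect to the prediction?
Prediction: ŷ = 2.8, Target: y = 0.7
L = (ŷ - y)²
∂L/∂ŷ = 4.2

∂L/∂ŷ = 2(ŷ - y) = 2(2.8 - 0.7) = 2(2.1) = 4.2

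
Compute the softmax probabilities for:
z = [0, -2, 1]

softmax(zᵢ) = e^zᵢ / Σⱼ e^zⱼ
p = [0.2595, 0.0351, 0.7054]

exp(z) = [1, 0.1353, 2.718]
Sum = 3.854
p = [0.2595, 0.0351, 0.7054]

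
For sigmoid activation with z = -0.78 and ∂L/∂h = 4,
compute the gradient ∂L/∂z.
∂L/∂z = 0.8621

σ(-0.78) = 0.3143
σ'(-0.78) = σ(-0.78)(1 - σ(-0.78)) = 0.3143 × 0.6857 = 0.2155
∂L/∂z = ∂L/∂h · σ'(z) = 4 × 0.2155 = 0.8621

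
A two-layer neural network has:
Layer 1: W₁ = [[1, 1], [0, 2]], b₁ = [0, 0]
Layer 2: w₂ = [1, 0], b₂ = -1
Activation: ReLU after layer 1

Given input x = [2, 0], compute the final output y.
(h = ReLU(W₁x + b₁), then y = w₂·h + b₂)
y = 1

Layer 1 pre-activation: z₁ = [2, 0]
After ReLU: h = [2, 0]
Layer 2 output: y = 1×2 + 0×0 + -1 = 1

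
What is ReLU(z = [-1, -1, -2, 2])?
h = [0, 0, 0, 2]

ReLU applied element-wise: max(0,-1)=0, max(0,-1)=0, max(0,-2)=0, max(0,2)=2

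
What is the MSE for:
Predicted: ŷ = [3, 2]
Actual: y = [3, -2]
MSE = 8

MSE = (1/2)((3-3)² + (2--2)²) = (1/2)(0 + 16) = 8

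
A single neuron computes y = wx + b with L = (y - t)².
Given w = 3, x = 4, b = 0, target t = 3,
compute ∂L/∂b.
∂L/∂b = 18

y = wx + b = (3)(4) + 0 = 12
∂L/∂y = 2(y - t) = 2(12 - 3) = 18
∂y/∂b = 1
∂L/∂b = ∂L/∂y · ∂y/∂b = 18 × 1 = 18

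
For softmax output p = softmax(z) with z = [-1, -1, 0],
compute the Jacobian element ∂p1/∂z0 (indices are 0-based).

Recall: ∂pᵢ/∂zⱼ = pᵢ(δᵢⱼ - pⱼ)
∂p1/∂z0 = -0.04492

p = softmax(z) = [0.2119, 0.2119, 0.5761]
p1 = 0.2119, p0 = 0.2119

∂p1/∂z0 = -p1 × p0 = -0.2119 × 0.2119 = -0.04492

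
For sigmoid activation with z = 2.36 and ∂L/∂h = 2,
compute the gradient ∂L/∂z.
∂L/∂z = 0.1577

σ(2.36) = 0.9137
σ'(2.36) = σ(2.36)(1 - σ(2.36)) = 0.9137 × 0.08627 = 0.07883
∂L/∂z = ∂L/∂h · σ'(z) = 2 × 0.07883 = 0.1577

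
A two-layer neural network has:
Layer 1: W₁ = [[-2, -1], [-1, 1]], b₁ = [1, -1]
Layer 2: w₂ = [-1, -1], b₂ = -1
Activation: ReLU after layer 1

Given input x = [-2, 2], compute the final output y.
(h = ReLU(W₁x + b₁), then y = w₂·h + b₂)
y = -7

Layer 1 pre-activation: z₁ = [3, 3]
After ReLU: h = [3, 3]
Layer 2 output: y = -1×3 + -1×3 + -1 = -7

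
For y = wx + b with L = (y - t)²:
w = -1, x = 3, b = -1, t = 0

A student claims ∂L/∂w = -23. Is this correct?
Incorrect

y = (-1)(3) + -1 = -4
∂L/∂y = 2(y - t) = 2(-4 - 0) = -8
∂y/∂w = x = 3
∂L/∂w = -8 × 3 = -24

Claimed value: -23
Incorrect: The correct gradient is -24.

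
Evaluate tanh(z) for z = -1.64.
-0.9275

tanh(-1.64) = (e^(-1.64) - e^(1.64))/(e^(-1.64) + e^(1.64)) = -0.9275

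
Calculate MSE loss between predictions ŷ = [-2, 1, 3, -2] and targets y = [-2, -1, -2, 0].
MSE = 8.25

MSE = (1/4)((-2--2)² + (1--1)² + (3--2)² + (-2-0)²) = (1/4)(0 + 4 + 25 + 4) = 8.25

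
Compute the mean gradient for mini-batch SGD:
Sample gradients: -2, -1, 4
Average gradient = 0.3333

Average = (1/3)(-2 + -1 + 4) = 1/3 = 0.3333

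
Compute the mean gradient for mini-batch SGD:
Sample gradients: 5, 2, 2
Average gradient = 3

Average = (1/3)(5 + 2 + 2) = 9/3 = 3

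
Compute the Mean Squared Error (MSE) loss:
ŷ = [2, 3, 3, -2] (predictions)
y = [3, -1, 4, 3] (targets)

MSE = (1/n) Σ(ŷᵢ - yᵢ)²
MSE = 10.75

MSE = (1/4)((2-3)² + (3--1)² + (3-4)² + (-2-3)²) = (1/4)(1 + 16 + 1 + 25) = 10.75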